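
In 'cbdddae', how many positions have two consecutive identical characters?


Looking for consecutive identical characters in 'cbdddae':
  pos 0-1: 'c' vs 'b' -> different
  pos 1-2: 'b' vs 'd' -> different
  pos 2-3: 'd' vs 'd' -> MATCH ('dd')
  pos 3-4: 'd' vs 'd' -> MATCH ('dd')
  pos 4-5: 'd' vs 'a' -> different
  pos 5-6: 'a' vs 'e' -> different
Consecutive identical pairs: ['dd', 'dd']
Count: 2

2


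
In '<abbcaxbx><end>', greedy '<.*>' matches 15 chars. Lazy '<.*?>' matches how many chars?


Greedy '<.*>' tries to match as MUCH as possible.
Lazy '<.*?>' tries to match as LITTLE as possible.

String: '<abbcaxbx><end>'
Greedy '<.*>' starts at first '<' and extends to the LAST '>': '<abbcaxbx><end>' (15 chars)
Lazy '<.*?>' starts at first '<' and stops at the FIRST '>': '<abbcaxbx>' (10 chars)

10


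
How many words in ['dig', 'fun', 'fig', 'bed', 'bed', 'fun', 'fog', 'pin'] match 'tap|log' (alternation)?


Alternation 'tap|log' matches either 'tap' or 'log'.
Checking each word:
  'dig' -> no
  'fun' -> no
  'fig' -> no
  'bed' -> no
  'bed' -> no
  'fun' -> no
  'fog' -> no
  'pin' -> no
Matches: []
Count: 0

0


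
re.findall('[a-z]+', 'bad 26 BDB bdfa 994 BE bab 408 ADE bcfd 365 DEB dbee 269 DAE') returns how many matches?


Pattern '[a-z]+' finds one or more lowercase letters.
Text: 'bad 26 BDB bdfa 994 BE bab 408 ADE bcfd 365 DEB dbee 269 DAE'
Scanning for matches:
  Match 1: 'bad'
  Match 2: 'bdfa'
  Match 3: 'bab'
  Match 4: 'bcfd'
  Match 5: 'dbee'
Total matches: 5

5


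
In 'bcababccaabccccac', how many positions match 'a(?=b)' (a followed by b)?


Lookahead 'a(?=b)' matches 'a' only when followed by 'b'.
String: 'bcababccaabccccac'
Checking each position where char is 'a':
  pos 2: 'a' -> MATCH (next='b')
  pos 4: 'a' -> MATCH (next='b')
  pos 8: 'a' -> no (next='a')
  pos 9: 'a' -> MATCH (next='b')
  pos 15: 'a' -> no (next='c')
Matching positions: [2, 4, 9]
Count: 3

3


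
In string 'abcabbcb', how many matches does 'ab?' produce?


Pattern 'ab?' matches 'a' optionally followed by 'b'.
String: 'abcabbcb'
Scanning left to right for 'a' then checking next char:
  Match 1: 'ab' (a followed by b)
  Match 2: 'ab' (a followed by b)
Total matches: 2

2


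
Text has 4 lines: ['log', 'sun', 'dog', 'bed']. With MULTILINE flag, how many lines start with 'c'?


With MULTILINE flag, ^ matches the start of each line.
Lines: ['log', 'sun', 'dog', 'bed']
Checking which lines start with 'c':
  Line 1: 'log' -> no
  Line 2: 'sun' -> no
  Line 3: 'dog' -> no
  Line 4: 'bed' -> no
Matching lines: []
Count: 0

0


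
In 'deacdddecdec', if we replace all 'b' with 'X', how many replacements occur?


re.sub('b', 'X', text) replaces every occurrence of 'b' with 'X'.
Text: 'deacdddecdec'
Scanning for 'b':
Total replacements: 0

0


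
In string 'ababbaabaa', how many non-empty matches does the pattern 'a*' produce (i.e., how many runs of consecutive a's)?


Pattern 'a*' matches zero or more a's. We want non-empty runs of consecutive a's.
String: 'ababbaabaa'
Walking through the string to find runs of a's:
  Run 1: positions 0-0 -> 'a'
  Run 2: positions 2-2 -> 'a'
  Run 3: positions 5-6 -> 'aa'
  Run 4: positions 8-9 -> 'aa'
Non-empty runs found: ['a', 'a', 'aa', 'aa']
Count: 4

4


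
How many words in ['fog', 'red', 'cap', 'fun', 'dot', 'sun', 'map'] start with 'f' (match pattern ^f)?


Pattern ^f anchors to start of word. Check which words begin with 'f':
  'fog' -> MATCH (starts with 'f')
  'red' -> no
  'cap' -> no
  'fun' -> MATCH (starts with 'f')
  'dot' -> no
  'sun' -> no
  'map' -> no
Matching words: ['fog', 'fun']
Count: 2

2


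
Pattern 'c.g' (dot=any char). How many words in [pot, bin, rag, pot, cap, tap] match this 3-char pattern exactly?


Pattern 'c.g' means: starts with 'c', any single char, ends with 'g'.
Checking each word (must be exactly 3 chars):
  'pot' (len=3): no
  'bin' (len=3): no
  'rag' (len=3): no
  'pot' (len=3): no
  'cap' (len=3): no
  'tap' (len=3): no
Matching words: []
Total: 0

0


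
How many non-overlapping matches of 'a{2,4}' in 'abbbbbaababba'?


Pattern 'a{2,4}' matches between 2 and 4 consecutive a's (greedy).
String: 'abbbbbaababba'
Finding runs of a's and applying greedy matching:
  Run at pos 0: 'a' (length 1)
  Run at pos 6: 'aa' (length 2)
  Run at pos 9: 'a' (length 1)
  Run at pos 12: 'a' (length 1)
Matches: ['aa']
Count: 1

1


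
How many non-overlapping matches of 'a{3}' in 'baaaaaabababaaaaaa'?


Pattern 'a{3}' matches exactly 3 consecutive a's (greedy, non-overlapping).
String: 'baaaaaabababaaaaaa'
Scanning for runs of a's:
  Run at pos 1: 'aaaaaa' (length 6) -> 2 match(es)
  Run at pos 8: 'a' (length 1) -> 0 match(es)
  Run at pos 10: 'a' (length 1) -> 0 match(es)
  Run at pos 12: 'aaaaaa' (length 6) -> 2 match(es)
Matches found: ['aaa', 'aaa', 'aaa', 'aaa']
Total: 4

4


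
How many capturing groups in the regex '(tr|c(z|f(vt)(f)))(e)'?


To count capturing groups, count each '(' that starts a group.
Pattern: '(tr|c(z|f(vt)(f)))(e)'
Walking through the pattern:
  Position 0: '(' -> group #1
  Position 5: '(' -> group #2
  Position 9: '(' -> group #3
  Position 13: '(' -> group #4
  Position 18: '(' -> group #5
Total capturing groups: 5

5


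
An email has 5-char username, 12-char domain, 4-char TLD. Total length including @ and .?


An email address has format: username@domain.tld
Username length: 5
'@' character: 1
Domain length: 12
'.' character: 1
TLD length: 4
Total = 5 + 1 + 12 + 1 + 4 = 23

23


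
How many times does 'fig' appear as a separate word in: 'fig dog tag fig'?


Scanning each word for exact match 'fig':
  Word 1: 'fig' -> MATCH
  Word 2: 'dog' -> no
  Word 3: 'tag' -> no
  Word 4: 'fig' -> MATCH
Total matches: 2

2


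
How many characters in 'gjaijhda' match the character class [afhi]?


Character class [afhi] matches any of: {a, f, h, i}
Scanning string 'gjaijhda' character by character:
  pos 0: 'g' -> no
  pos 1: 'j' -> no
  pos 2: 'a' -> MATCH
  pos 3: 'i' -> MATCH
  pos 4: 'j' -> no
  pos 5: 'h' -> MATCH
  pos 6: 'd' -> no
  pos 7: 'a' -> MATCH
Total matches: 4

4


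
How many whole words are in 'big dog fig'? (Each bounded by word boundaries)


Word boundaries (\b) mark the start/end of each word.
Text: 'big dog fig'
Splitting by whitespace:
  Word 1: 'big'
  Word 2: 'dog'
  Word 3: 'fig'
Total whole words: 3

3


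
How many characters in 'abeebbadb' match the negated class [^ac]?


Negated class [^ac] matches any char NOT in {a, c}
Scanning 'abeebbadb':
  pos 0: 'a' -> no (excluded)
  pos 1: 'b' -> MATCH
  pos 2: 'e' -> MATCH
  pos 3: 'e' -> MATCH
  pos 4: 'b' -> MATCH
  pos 5: 'b' -> MATCH
  pos 6: 'a' -> no (excluded)
  pos 7: 'd' -> MATCH
  pos 8: 'b' -> MATCH
Total matches: 7

7


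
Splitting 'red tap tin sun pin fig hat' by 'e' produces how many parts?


Splitting by 'e' breaks the string at each occurrence of the separator.
Text: 'red tap tin sun pin fig hat'
Parts after split:
  Part 1: 'r'
  Part 2: 'd tap tin sun pin fig hat'
Total parts: 2

2


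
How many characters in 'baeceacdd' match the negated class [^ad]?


Negated class [^ad] matches any char NOT in {a, d}
Scanning 'baeceacdd':
  pos 0: 'b' -> MATCH
  pos 1: 'a' -> no (excluded)
  pos 2: 'e' -> MATCH
  pos 3: 'c' -> MATCH
  pos 4: 'e' -> MATCH
  pos 5: 'a' -> no (excluded)
  pos 6: 'c' -> MATCH
  pos 7: 'd' -> no (excluded)
  pos 8: 'd' -> no (excluded)
Total matches: 5

5


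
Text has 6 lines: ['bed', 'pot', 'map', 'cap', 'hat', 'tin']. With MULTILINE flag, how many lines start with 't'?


With MULTILINE flag, ^ matches the start of each line.
Lines: ['bed', 'pot', 'map', 'cap', 'hat', 'tin']
Checking which lines start with 't':
  Line 1: 'bed' -> no
  Line 2: 'pot' -> no
  Line 3: 'map' -> no
  Line 4: 'cap' -> no
  Line 5: 'hat' -> no
  Line 6: 'tin' -> MATCH
Matching lines: ['tin']
Count: 1

1


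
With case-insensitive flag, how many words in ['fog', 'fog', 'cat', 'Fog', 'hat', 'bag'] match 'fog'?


Case-insensitive matching: compare each word's lowercase form to 'fog'.
  'fog' -> lower='fog' -> MATCH
  'fog' -> lower='fog' -> MATCH
  'cat' -> lower='cat' -> no
  'Fog' -> lower='fog' -> MATCH
  'hat' -> lower='hat' -> no
  'bag' -> lower='bag' -> no
Matches: ['fog', 'fog', 'Fog']
Count: 3

3


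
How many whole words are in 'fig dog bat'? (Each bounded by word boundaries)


Word boundaries (\b) mark the start/end of each word.
Text: 'fig dog bat'
Splitting by whitespace:
  Word 1: 'fig'
  Word 2: 'dog'
  Word 3: 'bat'
Total whole words: 3

3


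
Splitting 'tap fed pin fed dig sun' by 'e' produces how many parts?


Splitting by 'e' breaks the string at each occurrence of the separator.
Text: 'tap fed pin fed dig sun'
Parts after split:
  Part 1: 'tap f'
  Part 2: 'd pin f'
  Part 3: 'd dig sun'
Total parts: 3

3


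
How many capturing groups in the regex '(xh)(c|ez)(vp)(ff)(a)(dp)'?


To count capturing groups, count each '(' that starts a group.
Pattern: '(xh)(c|ez)(vp)(ff)(a)(dp)'
Walking through the pattern:
  Position 0: '(' -> group #1
  Position 4: '(' -> group #2
  Position 10: '(' -> group #3
  Position 14: '(' -> group #4
  Position 18: '(' -> group #5
  Position 21: '(' -> group #6
Total capturing groups: 6

6


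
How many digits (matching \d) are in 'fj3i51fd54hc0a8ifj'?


\d matches any digit 0-9.
Scanning 'fj3i51fd54hc0a8ifj':
  pos 2: '3' -> DIGIT
  pos 4: '5' -> DIGIT
  pos 5: '1' -> DIGIT
  pos 8: '5' -> DIGIT
  pos 9: '4' -> DIGIT
  pos 12: '0' -> DIGIT
  pos 14: '8' -> DIGIT
Digits found: ['3', '5', '1', '5', '4', '0', '8']
Total: 7

7


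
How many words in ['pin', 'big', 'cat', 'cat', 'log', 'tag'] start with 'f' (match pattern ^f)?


Pattern ^f anchors to start of word. Check which words begin with 'f':
  'pin' -> no
  'big' -> no
  'cat' -> no
  'cat' -> no
  'log' -> no
  'tag' -> no
Matching words: []
Count: 0

0


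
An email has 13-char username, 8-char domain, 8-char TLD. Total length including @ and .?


An email address has format: username@domain.tld
Username length: 13
'@' character: 1
Domain length: 8
'.' character: 1
TLD length: 8
Total = 13 + 1 + 8 + 1 + 8 = 31

31


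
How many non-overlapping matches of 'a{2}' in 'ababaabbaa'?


Pattern 'a{2}' matches exactly 2 consecutive a's (greedy, non-overlapping).
String: 'ababaabbaa'
Scanning for runs of a's:
  Run at pos 0: 'a' (length 1) -> 0 match(es)
  Run at pos 2: 'a' (length 1) -> 0 match(es)
  Run at pos 4: 'aa' (length 2) -> 1 match(es)
  Run at pos 8: 'aa' (length 2) -> 1 match(es)
Matches found: ['aa', 'aa']
Total: 2

2


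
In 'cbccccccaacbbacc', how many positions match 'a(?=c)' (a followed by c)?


Lookahead 'a(?=c)' matches 'a' only when followed by 'c'.
String: 'cbccccccaacbbacc'
Checking each position where char is 'a':
  pos 8: 'a' -> no (next='a')
  pos 9: 'a' -> MATCH (next='c')
  pos 13: 'a' -> MATCH (next='c')
Matching positions: [9, 13]
Count: 2

2


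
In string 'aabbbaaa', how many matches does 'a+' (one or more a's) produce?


Pattern 'a+' matches one or more consecutive a's.
String: 'aabbbaaa'
Scanning for runs of a:
  Match 1: 'aa' (length 2)
  Match 2: 'aaa' (length 3)
Total matches: 2

2


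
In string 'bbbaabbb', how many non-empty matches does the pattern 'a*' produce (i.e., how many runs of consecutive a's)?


Pattern 'a*' matches zero or more a's. We want non-empty runs of consecutive a's.
String: 'bbbaabbb'
Walking through the string to find runs of a's:
  Run 1: positions 3-4 -> 'aa'
Non-empty runs found: ['aa']
Count: 1

1


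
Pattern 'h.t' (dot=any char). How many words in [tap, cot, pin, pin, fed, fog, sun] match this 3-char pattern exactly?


Pattern 'h.t' means: starts with 'h', any single char, ends with 't'.
Checking each word (must be exactly 3 chars):
  'tap' (len=3): no
  'cot' (len=3): no
  'pin' (len=3): no
  'pin' (len=3): no
  'fed' (len=3): no
  'fog' (len=3): no
  'sun' (len=3): no
Matching words: []
Total: 0

0


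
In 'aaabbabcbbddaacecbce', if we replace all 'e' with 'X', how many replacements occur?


re.sub('e', 'X', text) replaces every occurrence of 'e' with 'X'.
Text: 'aaabbabcbbddaacecbce'
Scanning for 'e':
  pos 15: 'e' -> replacement #1
  pos 19: 'e' -> replacement #2
Total replacements: 2

2


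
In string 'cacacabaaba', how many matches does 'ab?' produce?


Pattern 'ab?' matches 'a' optionally followed by 'b'.
String: 'cacacabaaba'
Scanning left to right for 'a' then checking next char:
  Match 1: 'a' (a not followed by b)
  Match 2: 'a' (a not followed by b)
  Match 3: 'ab' (a followed by b)
  Match 4: 'a' (a not followed by b)
  Match 5: 'ab' (a followed by b)
  Match 6: 'a' (a not followed by b)
Total matches: 6

6


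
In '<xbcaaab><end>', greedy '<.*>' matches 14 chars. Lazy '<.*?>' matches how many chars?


Greedy '<.*>' tries to match as MUCH as possible.
Lazy '<.*?>' tries to match as LITTLE as possible.

String: '<xbcaaab><end>'
Greedy '<.*>' starts at first '<' and extends to the LAST '>': '<xbcaaab><end>' (14 chars)
Lazy '<.*?>' starts at first '<' and stops at the FIRST '>': '<xbcaaab>' (9 chars)

9


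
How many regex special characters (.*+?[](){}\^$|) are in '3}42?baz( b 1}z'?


Regex special characters are: . * + ? [ ] ( ) { } \ ^ $ |
Scanning '3}42?baz( b 1}z':
  pos 1: '}' -> SPECIAL
  pos 4: '?' -> SPECIAL
  pos 8: '(' -> SPECIAL
  pos 13: '}' -> SPECIAL
Special chars found: ['}', '?', '(', '}']
Total: 4

4


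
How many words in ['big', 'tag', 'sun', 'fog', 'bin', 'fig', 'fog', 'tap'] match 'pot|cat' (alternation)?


Alternation 'pot|cat' matches either 'pot' or 'cat'.
Checking each word:
  'big' -> no
  'tag' -> no
  'sun' -> no
  'fog' -> no
  'bin' -> no
  'fig' -> no
  'fog' -> no
  'tap' -> no
Matches: []
Count: 0

0


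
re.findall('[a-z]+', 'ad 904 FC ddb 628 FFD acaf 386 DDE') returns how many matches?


Pattern '[a-z]+' finds one or more lowercase letters.
Text: 'ad 904 FC ddb 628 FFD acaf 386 DDE'
Scanning for matches:
  Match 1: 'ad'
  Match 2: 'ddb'
  Match 3: 'acaf'
Total matches: 3

3


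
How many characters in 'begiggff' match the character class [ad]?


Character class [ad] matches any of: {a, d}
Scanning string 'begiggff' character by character:
  pos 0: 'b' -> no
  pos 1: 'e' -> no
  pos 2: 'g' -> no
  pos 3: 'i' -> no
  pos 4: 'g' -> no
  pos 5: 'g' -> no
  pos 6: 'f' -> no
  pos 7: 'f' -> no
Total matches: 0

0


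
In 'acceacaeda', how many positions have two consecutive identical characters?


Looking for consecutive identical characters in 'acceacaeda':
  pos 0-1: 'a' vs 'c' -> different
  pos 1-2: 'c' vs 'c' -> MATCH ('cc')
  pos 2-3: 'c' vs 'e' -> different
  pos 3-4: 'e' vs 'a' -> different
  pos 4-5: 'a' vs 'c' -> different
  pos 5-6: 'c' vs 'a' -> different
  pos 6-7: 'a' vs 'e' -> different
  pos 7-8: 'e' vs 'd' -> different
  pos 8-9: 'd' vs 'a' -> different
Consecutive identical pairs: ['cc']
Count: 1

1


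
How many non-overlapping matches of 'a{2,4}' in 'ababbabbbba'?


Pattern 'a{2,4}' matches between 2 and 4 consecutive a's (greedy).
String: 'ababbabbbba'
Finding runs of a's and applying greedy matching:
  Run at pos 0: 'a' (length 1)
  Run at pos 2: 'a' (length 1)
  Run at pos 5: 'a' (length 1)
  Run at pos 10: 'a' (length 1)
Matches: []
Count: 0

0


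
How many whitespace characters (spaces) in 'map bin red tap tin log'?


\s matches whitespace characters (spaces, tabs, etc.).
Text: 'map bin red tap tin log'
This text has 6 words separated by spaces.
Number of spaces = number of words - 1 = 6 - 1 = 5

5


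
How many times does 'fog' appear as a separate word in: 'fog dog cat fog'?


Scanning each word for exact match 'fog':
  Word 1: 'fog' -> MATCH
  Word 2: 'dog' -> no
  Word 3: 'cat' -> no
  Word 4: 'fog' -> MATCH
Total matches: 2

2


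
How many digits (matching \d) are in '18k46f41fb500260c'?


\d matches any digit 0-9.
Scanning '18k46f41fb500260c':
  pos 0: '1' -> DIGIT
  pos 1: '8' -> DIGIT
  pos 3: '4' -> DIGIT
  pos 4: '6' -> DIGIT
  pos 6: '4' -> DIGIT
  pos 7: '1' -> DIGIT
  pos 10: '5' -> DIGIT
  pos 11: '0' -> DIGIT
  pos 12: '0' -> DIGIT
  pos 13: '2' -> DIGIT
  pos 14: '6' -> DIGIT
  pos 15: '0' -> DIGIT
Digits found: ['1', '8', '4', '6', '4', '1', '5', '0', '0', '2', '6', '0']
Total: 12

12


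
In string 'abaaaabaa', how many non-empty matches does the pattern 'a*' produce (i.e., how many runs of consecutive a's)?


Pattern 'a*' matches zero or more a's. We want non-empty runs of consecutive a's.
String: 'abaaaabaa'
Walking through the string to find runs of a's:
  Run 1: positions 0-0 -> 'a'
  Run 2: positions 2-5 -> 'aaaa'
  Run 3: positions 7-8 -> 'aa'
Non-empty runs found: ['a', 'aaaa', 'aa']
Count: 3

3


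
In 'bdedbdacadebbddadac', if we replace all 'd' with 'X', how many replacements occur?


re.sub('d', 'X', text) replaces every occurrence of 'd' with 'X'.
Text: 'bdedbdacadebbddadac'
Scanning for 'd':
  pos 1: 'd' -> replacement #1
  pos 3: 'd' -> replacement #2
  pos 5: 'd' -> replacement #3
  pos 9: 'd' -> replacement #4
  pos 13: 'd' -> replacement #5
  pos 14: 'd' -> replacement #6
  pos 16: 'd' -> replacement #7
Total replacements: 7

7


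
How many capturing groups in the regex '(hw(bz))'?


To count capturing groups, count each '(' that starts a group.
Pattern: '(hw(bz))'
Walking through the pattern:
  Position 0: '(' -> group #1
  Position 3: '(' -> group #2
Total capturing groups: 2

2


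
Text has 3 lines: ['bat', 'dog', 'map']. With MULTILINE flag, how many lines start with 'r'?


With MULTILINE flag, ^ matches the start of each line.
Lines: ['bat', 'dog', 'map']
Checking which lines start with 'r':
  Line 1: 'bat' -> no
  Line 2: 'dog' -> no
  Line 3: 'map' -> no
Matching lines: []
Count: 0

0


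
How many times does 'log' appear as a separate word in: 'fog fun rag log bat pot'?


Scanning each word for exact match 'log':
  Word 1: 'fog' -> no
  Word 2: 'fun' -> no
  Word 3: 'rag' -> no
  Word 4: 'log' -> MATCH
  Word 5: 'bat' -> no
  Word 6: 'pot' -> no
Total matches: 1

1


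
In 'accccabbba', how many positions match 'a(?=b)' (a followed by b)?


Lookahead 'a(?=b)' matches 'a' only when followed by 'b'.
String: 'accccabbba'
Checking each position where char is 'a':
  pos 0: 'a' -> no (next='c')
  pos 5: 'a' -> MATCH (next='b')
Matching positions: [5]
Count: 1

1


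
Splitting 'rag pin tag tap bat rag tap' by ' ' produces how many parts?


Splitting by ' ' breaks the string at each occurrence of the separator.
Text: 'rag pin tag tap bat rag tap'
Parts after split:
  Part 1: 'rag'
  Part 2: 'pin'
  Part 3: 'tag'
  Part 4: 'tap'
  Part 5: 'bat'
  Part 6: 'rag'
  Part 7: 'tap'
Total parts: 7

7


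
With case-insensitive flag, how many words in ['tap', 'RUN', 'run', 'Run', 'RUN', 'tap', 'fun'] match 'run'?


Case-insensitive matching: compare each word's lowercase form to 'run'.
  'tap' -> lower='tap' -> no
  'RUN' -> lower='run' -> MATCH
  'run' -> lower='run' -> MATCH
  'Run' -> lower='run' -> MATCH
  'RUN' -> lower='run' -> MATCH
  'tap' -> lower='tap' -> no
  'fun' -> lower='fun' -> no
Matches: ['RUN', 'run', 'Run', 'RUN']
Count: 4

4


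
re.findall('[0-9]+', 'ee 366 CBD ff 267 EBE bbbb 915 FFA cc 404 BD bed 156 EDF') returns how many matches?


Pattern '[0-9]+' finds one or more digits.
Text: 'ee 366 CBD ff 267 EBE bbbb 915 FFA cc 404 BD bed 156 EDF'
Scanning for matches:
  Match 1: '366'
  Match 2: '267'
  Match 3: '915'
  Match 4: '404'
  Match 5: '156'
Total matches: 5

5


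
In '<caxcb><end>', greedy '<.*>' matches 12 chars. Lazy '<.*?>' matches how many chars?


Greedy '<.*>' tries to match as MUCH as possible.
Lazy '<.*?>' tries to match as LITTLE as possible.

String: '<caxcb><end>'
Greedy '<.*>' starts at first '<' and extends to the LAST '>': '<caxcb><end>' (12 chars)
Lazy '<.*?>' starts at first '<' and stops at the FIRST '>': '<caxcb>' (7 chars)

7


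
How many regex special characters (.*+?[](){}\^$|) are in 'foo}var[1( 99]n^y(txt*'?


Regex special characters are: . * + ? [ ] ( ) { } \ ^ $ |
Scanning 'foo}var[1( 99]n^y(txt*':
  pos 3: '}' -> SPECIAL
  pos 7: '[' -> SPECIAL
  pos 9: '(' -> SPECIAL
  pos 13: ']' -> SPECIAL
  pos 15: '^' -> SPECIAL
  pos 17: '(' -> SPECIAL
  pos 21: '*' -> SPECIAL
Special chars found: ['}', '[', '(', ']', '^', '(', '*']
Total: 7

7


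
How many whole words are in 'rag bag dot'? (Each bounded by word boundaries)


Word boundaries (\b) mark the start/end of each word.
Text: 'rag bag dot'
Splitting by whitespace:
  Word 1: 'rag'
  Word 2: 'bag'
  Word 3: 'dot'
Total whole words: 3

3


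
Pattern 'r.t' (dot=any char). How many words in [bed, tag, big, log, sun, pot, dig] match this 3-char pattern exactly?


Pattern 'r.t' means: starts with 'r', any single char, ends with 't'.
Checking each word (must be exactly 3 chars):
  'bed' (len=3): no
  'tag' (len=3): no
  'big' (len=3): no
  'log' (len=3): no
  'sun' (len=3): no
  'pot' (len=3): no
  'dig' (len=3): no
Matching words: []
Total: 0

0


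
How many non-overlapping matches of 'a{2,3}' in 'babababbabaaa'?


Pattern 'a{2,3}' matches between 2 and 3 consecutive a's (greedy).
String: 'babababbabaaa'
Finding runs of a's and applying greedy matching:
  Run at pos 1: 'a' (length 1)
  Run at pos 3: 'a' (length 1)
  Run at pos 5: 'a' (length 1)
  Run at pos 8: 'a' (length 1)
  Run at pos 10: 'aaa' (length 3)
Matches: ['aaa']
Count: 1

1


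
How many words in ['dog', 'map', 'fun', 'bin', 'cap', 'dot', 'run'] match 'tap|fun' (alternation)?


Alternation 'tap|fun' matches either 'tap' or 'fun'.
Checking each word:
  'dog' -> no
  'map' -> no
  'fun' -> MATCH
  'bin' -> no
  'cap' -> no
  'dot' -> no
  'run' -> no
Matches: ['fun']
Count: 1

1


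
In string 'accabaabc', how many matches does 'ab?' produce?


Pattern 'ab?' matches 'a' optionally followed by 'b'.
String: 'accabaabc'
Scanning left to right for 'a' then checking next char:
  Match 1: 'a' (a not followed by b)
  Match 2: 'ab' (a followed by b)
  Match 3: 'a' (a not followed by b)
  Match 4: 'ab' (a followed by b)
Total matches: 4

4


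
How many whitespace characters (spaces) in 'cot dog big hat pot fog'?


\s matches whitespace characters (spaces, tabs, etc.).
Text: 'cot dog big hat pot fog'
This text has 6 words separated by spaces.
Number of spaces = number of words - 1 = 6 - 1 = 5

5


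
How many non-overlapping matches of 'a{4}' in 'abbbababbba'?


Pattern 'a{4}' matches exactly 4 consecutive a's (greedy, non-overlapping).
String: 'abbbababbba'
Scanning for runs of a's:
  Run at pos 0: 'a' (length 1) -> 0 match(es)
  Run at pos 4: 'a' (length 1) -> 0 match(es)
  Run at pos 6: 'a' (length 1) -> 0 match(es)
  Run at pos 10: 'a' (length 1) -> 0 match(es)
Matches found: []
Total: 0

0


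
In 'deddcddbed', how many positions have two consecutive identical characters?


Looking for consecutive identical characters in 'deddcddbed':
  pos 0-1: 'd' vs 'e' -> different
  pos 1-2: 'e' vs 'd' -> different
  pos 2-3: 'd' vs 'd' -> MATCH ('dd')
  pos 3-4: 'd' vs 'c' -> different
  pos 4-5: 'c' vs 'd' -> different
  pos 5-6: 'd' vs 'd' -> MATCH ('dd')
  pos 6-7: 'd' vs 'b' -> different
  pos 7-8: 'b' vs 'e' -> different
  pos 8-9: 'e' vs 'd' -> different
Consecutive identical pairs: ['dd', 'dd']
Count: 2

2


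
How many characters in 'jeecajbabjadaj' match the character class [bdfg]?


Character class [bdfg] matches any of: {b, d, f, g}
Scanning string 'jeecajbabjadaj' character by character:
  pos 0: 'j' -> no
  pos 1: 'e' -> no
  pos 2: 'e' -> no
  pos 3: 'c' -> no
  pos 4: 'a' -> no
  pos 5: 'j' -> no
  pos 6: 'b' -> MATCH
  pos 7: 'a' -> no
  pos 8: 'b' -> MATCH
  pos 9: 'j' -> no
  pos 10: 'a' -> no
  pos 11: 'd' -> MATCH
  pos 12: 'a' -> no
  pos 13: 'j' -> no
Total matches: 3

3


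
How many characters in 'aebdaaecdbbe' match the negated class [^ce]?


Negated class [^ce] matches any char NOT in {c, e}
Scanning 'aebdaaecdbbe':
  pos 0: 'a' -> MATCH
  pos 1: 'e' -> no (excluded)
  pos 2: 'b' -> MATCH
  pos 3: 'd' -> MATCH
  pos 4: 'a' -> MATCH
  pos 5: 'a' -> MATCH
  pos 6: 'e' -> no (excluded)
  pos 7: 'c' -> no (excluded)
  pos 8: 'd' -> MATCH
  pos 9: 'b' -> MATCH
  pos 10: 'b' -> MATCH
  pos 11: 'e' -> no (excluded)
Total matches: 8

8


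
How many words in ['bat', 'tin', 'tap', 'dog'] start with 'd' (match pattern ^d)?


Pattern ^d anchors to start of word. Check which words begin with 'd':
  'bat' -> no
  'tin' -> no
  'tap' -> no
  'dog' -> MATCH (starts with 'd')
Matching words: ['dog']
Count: 1

1


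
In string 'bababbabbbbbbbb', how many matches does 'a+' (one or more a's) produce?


Pattern 'a+' matches one or more consecutive a's.
String: 'bababbabbbbbbbb'
Scanning for runs of a:
  Match 1: 'a' (length 1)
  Match 2: 'a' (length 1)
  Match 3: 'a' (length 1)
Total matches: 3

3


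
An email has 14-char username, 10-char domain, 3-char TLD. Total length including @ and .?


An email address has format: username@domain.tld
Username length: 14
'@' character: 1
Domain length: 10
'.' character: 1
TLD length: 3
Total = 14 + 1 + 10 + 1 + 3 = 29

29


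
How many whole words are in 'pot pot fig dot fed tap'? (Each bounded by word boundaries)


Word boundaries (\b) mark the start/end of each word.
Text: 'pot pot fig dot fed tap'
Splitting by whitespace:
  Word 1: 'pot'
  Word 2: 'pot'
  Word 3: 'fig'
  Word 4: 'dot'
  Word 5: 'fed'
  Word 6: 'tap'
Total whole words: 6

6


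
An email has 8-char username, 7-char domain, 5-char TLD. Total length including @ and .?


An email address has format: username@domain.tld
Username length: 8
'@' character: 1
Domain length: 7
'.' character: 1
TLD length: 5
Total = 8 + 1 + 7 + 1 + 5 = 22

22


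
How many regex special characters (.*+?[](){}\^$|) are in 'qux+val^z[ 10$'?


Regex special characters are: . * + ? [ ] ( ) { } \ ^ $ |
Scanning 'qux+val^z[ 10$':
  pos 3: '+' -> SPECIAL
  pos 7: '^' -> SPECIAL
  pos 9: '[' -> SPECIAL
  pos 13: '$' -> SPECIAL
Special chars found: ['+', '^', '[', '$']
Total: 4

4


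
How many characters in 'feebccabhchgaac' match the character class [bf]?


Character class [bf] matches any of: {b, f}
Scanning string 'feebccabhchgaac' character by character:
  pos 0: 'f' -> MATCH
  pos 1: 'e' -> no
  pos 2: 'e' -> no
  pos 3: 'b' -> MATCH
  pos 4: 'c' -> no
  pos 5: 'c' -> no
  pos 6: 'a' -> no
  pos 7: 'b' -> MATCH
  pos 8: 'h' -> no
  pos 9: 'c' -> no
  pos 10: 'h' -> no
  pos 11: 'g' -> no
  pos 12: 'a' -> no
  pos 13: 'a' -> no
  pos 14: 'c' -> no
Total matches: 3

3


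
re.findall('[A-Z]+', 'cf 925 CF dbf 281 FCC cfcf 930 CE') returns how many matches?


Pattern '[A-Z]+' finds one or more uppercase letters.
Text: 'cf 925 CF dbf 281 FCC cfcf 930 CE'
Scanning for matches:
  Match 1: 'CF'
  Match 2: 'FCC'
  Match 3: 'CE'
Total matches: 3

3


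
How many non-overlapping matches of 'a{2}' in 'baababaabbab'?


Pattern 'a{2}' matches exactly 2 consecutive a's (greedy, non-overlapping).
String: 'baababaabbab'
Scanning for runs of a's:
  Run at pos 1: 'aa' (length 2) -> 1 match(es)
  Run at pos 4: 'a' (length 1) -> 0 match(es)
  Run at pos 6: 'aa' (length 2) -> 1 match(es)
  Run at pos 10: 'a' (length 1) -> 0 match(es)
Matches found: ['aa', 'aa']
Total: 2

2


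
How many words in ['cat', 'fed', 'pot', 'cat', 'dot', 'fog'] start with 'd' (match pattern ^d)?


Pattern ^d anchors to start of word. Check which words begin with 'd':
  'cat' -> no
  'fed' -> no
  'pot' -> no
  'cat' -> no
  'dot' -> MATCH (starts with 'd')
  'fog' -> no
Matching words: ['dot']
Count: 1

1


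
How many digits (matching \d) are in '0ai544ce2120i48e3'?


\d matches any digit 0-9.
Scanning '0ai544ce2120i48e3':
  pos 0: '0' -> DIGIT
  pos 3: '5' -> DIGIT
  pos 4: '4' -> DIGIT
  pos 5: '4' -> DIGIT
  pos 8: '2' -> DIGIT
  pos 9: '1' -> DIGIT
  pos 10: '2' -> DIGIT
  pos 11: '0' -> DIGIT
  pos 13: '4' -> DIGIT
  pos 14: '8' -> DIGIT
  pos 16: '3' -> DIGIT
Digits found: ['0', '5', '4', '4', '2', '1', '2', '0', '4', '8', '3']
Total: 11

11


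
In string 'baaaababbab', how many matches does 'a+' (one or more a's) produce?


Pattern 'a+' matches one or more consecutive a's.
String: 'baaaababbab'
Scanning for runs of a:
  Match 1: 'aaaa' (length 4)
  Match 2: 'a' (length 1)
  Match 3: 'a' (length 1)
Total matches: 3

3


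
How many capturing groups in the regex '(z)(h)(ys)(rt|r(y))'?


To count capturing groups, count each '(' that starts a group.
Pattern: '(z)(h)(ys)(rt|r(y))'
Walking through the pattern:
  Position 0: '(' -> group #1
  Position 3: '(' -> group #2
  Position 6: '(' -> group #3
  Position 10: '(' -> group #4
  Position 15: '(' -> group #5
Total capturing groups: 5

5


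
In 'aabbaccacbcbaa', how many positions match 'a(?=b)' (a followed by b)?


Lookahead 'a(?=b)' matches 'a' only when followed by 'b'.
String: 'aabbaccacbcbaa'
Checking each position where char is 'a':
  pos 0: 'a' -> no (next='a')
  pos 1: 'a' -> MATCH (next='b')
  pos 4: 'a' -> no (next='c')
  pos 7: 'a' -> no (next='c')
  pos 12: 'a' -> no (next='a')
Matching positions: [1]
Count: 1

1


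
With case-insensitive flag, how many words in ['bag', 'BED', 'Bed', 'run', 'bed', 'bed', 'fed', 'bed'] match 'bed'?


Case-insensitive matching: compare each word's lowercase form to 'bed'.
  'bag' -> lower='bag' -> no
  'BED' -> lower='bed' -> MATCH
  'Bed' -> lower='bed' -> MATCH
  'run' -> lower='run' -> no
  'bed' -> lower='bed' -> MATCH
  'bed' -> lower='bed' -> MATCH
  'fed' -> lower='fed' -> no
  'bed' -> lower='bed' -> MATCH
Matches: ['BED', 'Bed', 'bed', 'bed', 'bed']
Count: 5

5


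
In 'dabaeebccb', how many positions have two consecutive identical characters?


Looking for consecutive identical characters in 'dabaeebccb':
  pos 0-1: 'd' vs 'a' -> different
  pos 1-2: 'a' vs 'b' -> different
  pos 2-3: 'b' vs 'a' -> different
  pos 3-4: 'a' vs 'e' -> different
  pos 4-5: 'e' vs 'e' -> MATCH ('ee')
  pos 5-6: 'e' vs 'b' -> different
  pos 6-7: 'b' vs 'c' -> different
  pos 7-8: 'c' vs 'c' -> MATCH ('cc')
  pos 8-9: 'c' vs 'b' -> different
Consecutive identical pairs: ['ee', 'cc']
Count: 2

2


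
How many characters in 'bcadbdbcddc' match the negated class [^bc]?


Negated class [^bc] matches any char NOT in {b, c}
Scanning 'bcadbdbcddc':
  pos 0: 'b' -> no (excluded)
  pos 1: 'c' -> no (excluded)
  pos 2: 'a' -> MATCH
  pos 3: 'd' -> MATCH
  pos 4: 'b' -> no (excluded)
  pos 5: 'd' -> MATCH
  pos 6: 'b' -> no (excluded)
  pos 7: 'c' -> no (excluded)
  pos 8: 'd' -> MATCH
  pos 9: 'd' -> MATCH
  pos 10: 'c' -> no (excluded)
Total matches: 5

5


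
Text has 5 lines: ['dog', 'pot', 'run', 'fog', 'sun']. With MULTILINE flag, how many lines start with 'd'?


With MULTILINE flag, ^ matches the start of each line.
Lines: ['dog', 'pot', 'run', 'fog', 'sun']
Checking which lines start with 'd':
  Line 1: 'dog' -> MATCH
  Line 2: 'pot' -> no
  Line 3: 'run' -> no
  Line 4: 'fog' -> no
  Line 5: 'sun' -> no
Matching lines: ['dog']
Count: 1

1


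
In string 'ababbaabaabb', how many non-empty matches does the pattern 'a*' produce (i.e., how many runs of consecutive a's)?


Pattern 'a*' matches zero or more a's. We want non-empty runs of consecutive a's.
String: 'ababbaabaabb'
Walking through the string to find runs of a's:
  Run 1: positions 0-0 -> 'a'
  Run 2: positions 2-2 -> 'a'
  Run 3: positions 5-6 -> 'aa'
  Run 4: positions 8-9 -> 'aa'
Non-empty runs found: ['a', 'a', 'aa', 'aa']
Count: 4

4


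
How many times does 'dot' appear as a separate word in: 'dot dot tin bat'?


Scanning each word for exact match 'dot':
  Word 1: 'dot' -> MATCH
  Word 2: 'dot' -> MATCH
  Word 3: 'tin' -> no
  Word 4: 'bat' -> no
Total matches: 2

2


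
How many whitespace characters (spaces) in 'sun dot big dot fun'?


\s matches whitespace characters (spaces, tabs, etc.).
Text: 'sun dot big dot fun'
This text has 5 words separated by spaces.
Number of spaces = number of words - 1 = 5 - 1 = 4

4


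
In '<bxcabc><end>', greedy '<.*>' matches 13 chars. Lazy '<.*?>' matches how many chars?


Greedy '<.*>' tries to match as MUCH as possible.
Lazy '<.*?>' tries to match as LITTLE as possible.

String: '<bxcabc><end>'
Greedy '<.*>' starts at first '<' and extends to the LAST '>': '<bxcabc><end>' (13 chars)
Lazy '<.*?>' starts at first '<' and stops at the FIRST '>': '<bxcabc>' (8 chars)

8


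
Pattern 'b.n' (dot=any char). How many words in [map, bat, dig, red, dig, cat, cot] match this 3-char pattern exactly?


Pattern 'b.n' means: starts with 'b', any single char, ends with 'n'.
Checking each word (must be exactly 3 chars):
  'map' (len=3): no
  'bat' (len=3): no
  'dig' (len=3): no
  'red' (len=3): no
  'dig' (len=3): no
  'cat' (len=3): no
  'cot' (len=3): no
Matching words: []
Total: 0

0


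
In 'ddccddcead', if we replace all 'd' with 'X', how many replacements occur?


re.sub('d', 'X', text) replaces every occurrence of 'd' with 'X'.
Text: 'ddccddcead'
Scanning for 'd':
  pos 0: 'd' -> replacement #1
  pos 1: 'd' -> replacement #2
  pos 4: 'd' -> replacement #3
  pos 5: 'd' -> replacement #4
  pos 9: 'd' -> replacement #5
Total replacements: 5

5


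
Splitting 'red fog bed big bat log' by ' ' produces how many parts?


Splitting by ' ' breaks the string at each occurrence of the separator.
Text: 'red fog bed big bat log'
Parts after split:
  Part 1: 'red'
  Part 2: 'fog'
  Part 3: 'bed'
  Part 4: 'big'
  Part 5: 'bat'
  Part 6: 'log'
Total parts: 6

6


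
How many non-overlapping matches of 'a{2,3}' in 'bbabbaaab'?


Pattern 'a{2,3}' matches between 2 and 3 consecutive a's (greedy).
String: 'bbabbaaab'
Finding runs of a's and applying greedy matching:
  Run at pos 2: 'a' (length 1)
  Run at pos 5: 'aaa' (length 3)
Matches: ['aaa']
Count: 1

1


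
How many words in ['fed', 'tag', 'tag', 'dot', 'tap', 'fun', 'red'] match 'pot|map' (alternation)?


Alternation 'pot|map' matches either 'pot' or 'map'.
Checking each word:
  'fed' -> no
  'tag' -> no
  'tag' -> no
  'dot' -> no
  'tap' -> no
  'fun' -> no
  'red' -> no
Matches: []
Count: 0

0


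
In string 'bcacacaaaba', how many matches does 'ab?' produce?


Pattern 'ab?' matches 'a' optionally followed by 'b'.
String: 'bcacacaaaba'
Scanning left to right for 'a' then checking next char:
  Match 1: 'a' (a not followed by b)
  Match 2: 'a' (a not followed by b)
  Match 3: 'a' (a not followed by b)
  Match 4: 'a' (a not followed by b)
  Match 5: 'ab' (a followed by b)
  Match 6: 'a' (a not followed by b)
Total matches: 6

6


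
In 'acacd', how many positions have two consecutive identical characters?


Looking for consecutive identical characters in 'acacd':
  pos 0-1: 'a' vs 'c' -> different
  pos 1-2: 'c' vs 'a' -> different
  pos 2-3: 'a' vs 'c' -> different
  pos 3-4: 'c' vs 'd' -> different
Consecutive identical pairs: []
Count: 0

0


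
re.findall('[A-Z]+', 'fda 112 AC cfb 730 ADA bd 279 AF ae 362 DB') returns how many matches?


Pattern '[A-Z]+' finds one or more uppercase letters.
Text: 'fda 112 AC cfb 730 ADA bd 279 AF ae 362 DB'
Scanning for matches:
  Match 1: 'AC'
  Match 2: 'ADA'
  Match 3: 'AF'
  Match 4: 'DB'
Total matches: 4

4


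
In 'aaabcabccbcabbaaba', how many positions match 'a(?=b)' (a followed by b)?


Lookahead 'a(?=b)' matches 'a' only when followed by 'b'.
String: 'aaabcabccbcabbaaba'
Checking each position where char is 'a':
  pos 0: 'a' -> no (next='a')
  pos 1: 'a' -> no (next='a')
  pos 2: 'a' -> MATCH (next='b')
  pos 5: 'a' -> MATCH (next='b')
  pos 11: 'a' -> MATCH (next='b')
  pos 14: 'a' -> no (next='a')
  pos 15: 'a' -> MATCH (next='b')
Matching positions: [2, 5, 11, 15]
Count: 4

4


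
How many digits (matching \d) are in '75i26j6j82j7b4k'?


\d matches any digit 0-9.
Scanning '75i26j6j82j7b4k':
  pos 0: '7' -> DIGIT
  pos 1: '5' -> DIGIT
  pos 3: '2' -> DIGIT
  pos 4: '6' -> DIGIT
  pos 6: '6' -> DIGIT
  pos 8: '8' -> DIGIT
  pos 9: '2' -> DIGIT
  pos 11: '7' -> DIGIT
  pos 13: '4' -> DIGIT
Digits found: ['7', '5', '2', '6', '6', '8', '2', '7', '4']
Total: 9

9


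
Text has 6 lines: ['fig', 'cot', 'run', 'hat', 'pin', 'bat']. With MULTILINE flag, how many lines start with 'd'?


With MULTILINE flag, ^ matches the start of each line.
Lines: ['fig', 'cot', 'run', 'hat', 'pin', 'bat']
Checking which lines start with 'd':
  Line 1: 'fig' -> no
  Line 2: 'cot' -> no
  Line 3: 'run' -> no
  Line 4: 'hat' -> no
  Line 5: 'pin' -> no
  Line 6: 'bat' -> no
Matching lines: []
Count: 0

0


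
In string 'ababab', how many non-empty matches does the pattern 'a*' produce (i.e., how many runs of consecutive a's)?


Pattern 'a*' matches zero or more a's. We want non-empty runs of consecutive a's.
String: 'ababab'
Walking through the string to find runs of a's:
  Run 1: positions 0-0 -> 'a'
  Run 2: positions 2-2 -> 'a'
  Run 3: positions 4-4 -> 'a'
Non-empty runs found: ['a', 'a', 'a']
Count: 3

3


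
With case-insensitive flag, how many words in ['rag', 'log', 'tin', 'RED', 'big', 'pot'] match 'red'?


Case-insensitive matching: compare each word's lowercase form to 'red'.
  'rag' -> lower='rag' -> no
  'log' -> lower='log' -> no
  'tin' -> lower='tin' -> no
  'RED' -> lower='red' -> MATCH
  'big' -> lower='big' -> no
  'pot' -> lower='pot' -> no
Matches: ['RED']
Count: 1

1


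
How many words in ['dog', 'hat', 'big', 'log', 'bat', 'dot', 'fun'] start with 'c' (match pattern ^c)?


Pattern ^c anchors to start of word. Check which words begin with 'c':
  'dog' -> no
  'hat' -> no
  'big' -> no
  'log' -> no
  'bat' -> no
  'dot' -> no
  'fun' -> no
Matching words: []
Count: 0

0


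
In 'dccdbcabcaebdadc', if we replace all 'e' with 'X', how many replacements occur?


re.sub('e', 'X', text) replaces every occurrence of 'e' with 'X'.
Text: 'dccdbcabcaebdadc'
Scanning for 'e':
  pos 10: 'e' -> replacement #1
Total replacements: 1

1


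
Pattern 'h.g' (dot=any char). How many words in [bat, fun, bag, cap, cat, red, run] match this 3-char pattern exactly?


Pattern 'h.g' means: starts with 'h', any single char, ends with 'g'.
Checking each word (must be exactly 3 chars):
  'bat' (len=3): no
  'fun' (len=3): no
  'bag' (len=3): no
  'cap' (len=3): no
  'cat' (len=3): no
  'red' (len=3): no
  'run' (len=3): no
Matching words: []
Total: 0

0


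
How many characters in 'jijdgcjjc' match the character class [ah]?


Character class [ah] matches any of: {a, h}
Scanning string 'jijdgcjjc' character by character:
  pos 0: 'j' -> no
  pos 1: 'i' -> no
  pos 2: 'j' -> no
  pos 3: 'd' -> no
  pos 4: 'g' -> no
  pos 5: 'c' -> no
  pos 6: 'j' -> no
  pos 7: 'j' -> no
  pos 8: 'c' -> no
Total matches: 0

0


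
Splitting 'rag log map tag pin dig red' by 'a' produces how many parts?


Splitting by 'a' breaks the string at each occurrence of the separator.
Text: 'rag log map tag pin dig red'
Parts after split:
  Part 1: 'r'
  Part 2: 'g log m'
  Part 3: 'p t'
  Part 4: 'g pin dig red'
Total parts: 4

4


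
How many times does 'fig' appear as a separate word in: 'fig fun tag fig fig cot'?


Scanning each word for exact match 'fig':
  Word 1: 'fig' -> MATCH
  Word 2: 'fun' -> no
  Word 3: 'tag' -> no
  Word 4: 'fig' -> MATCH
  Word 5: 'fig' -> MATCH
  Word 6: 'cot' -> no
Total matches: 3

3


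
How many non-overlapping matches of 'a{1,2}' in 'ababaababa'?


Pattern 'a{1,2}' matches between 1 and 2 consecutive a's (greedy).
String: 'ababaababa'
Finding runs of a's and applying greedy matching:
  Run at pos 0: 'a' (length 1)
  Run at pos 2: 'a' (length 1)
  Run at pos 4: 'aa' (length 2)
  Run at pos 7: 'a' (length 1)
  Run at pos 9: 'a' (length 1)
Matches: ['a', 'a', 'aa', 'a', 'a']
Count: 5

5


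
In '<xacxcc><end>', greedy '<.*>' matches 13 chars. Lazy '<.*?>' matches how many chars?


Greedy '<.*>' tries to match as MUCH as possible.
Lazy '<.*?>' tries to match as LITTLE as possible.

String: '<xacxcc><end>'
Greedy '<.*>' starts at first '<' and extends to the LAST '>': '<xacxcc><end>' (13 chars)
Lazy '<.*?>' starts at first '<' and stops at the FIRST '>': '<xacxcc>' (8 chars)

8
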